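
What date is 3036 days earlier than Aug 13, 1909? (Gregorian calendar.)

April 21, 1901

−365 (one year) → Aug 13, 1908 (2671 left).
−366 (one year; includes Feb 29, 1908) → Aug 13, 1907 (2305 left).
−365 (one year) → Aug 13, 1906 (1940 left).
−365 (one year) → Aug 13, 1905 (1575 left).
−365 (one year) → Aug 13, 1904 (1210 left).
−366 (one year; includes Feb 29, 1904) → Aug 13, 1903 (844 left).
−365 (one year) → Aug 13, 1902 (479 left).
−365 (one year) → Aug 13, 1901 (114 left).
−13 → Jul 31, 1901 (end of Jul, 31 days; 101 left).
−31 → Jun 30, 1901 (end of Jun, 30 days; 70 left).
−30 → May 31, 1901 (end of May, 31 days; 40 left).
−31 → Apr 30, 1901 (end of Apr, 30 days; 9 left).
−9 → Apr 21, 1901.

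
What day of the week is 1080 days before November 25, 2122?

Nov 25, 2122 is a Wednesday.
1080 mod 7 = 2, so 1080 days before a Wednesday is Wednesday − 2 = Monday.

Monday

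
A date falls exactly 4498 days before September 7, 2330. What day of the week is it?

First find the weekday of Sep 7, 2330. Doomsday rule: the anchor day for the 2300s is Wednesday. For year 30: 30÷12 = 2 r 6, and 6÷4 = 1, so 2+6+1 = 9.
Wednesday + 9 ≡ Friday — that's 2330's doomsday.
In September the doomsday date is Sep 5.
Sep 7 is 2 days after Sep 5; 2 mod 7 = 2, so Friday + 2 = Sunday.
4498 mod 7 = 4, so 4498 days before a Sunday is Sunday − 4 = Wednesday.

Wednesday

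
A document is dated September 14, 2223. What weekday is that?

Doomsday rule: the anchor day for the 2200s is Friday. For year 23: 23÷12 = 1 r 11, and 11÷4 = 2, so 1+11+2 = 14.
Friday + 14 ≡ Friday — that's 2223's doomsday.
In September the doomsday date is Sep 5.
Sep 14 is 9 days after Sep 5; 9 mod 7 = 2, so Friday + 2 = Sunday.

Sunday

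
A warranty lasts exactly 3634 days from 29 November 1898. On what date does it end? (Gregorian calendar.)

November 11, 1908

+365 (one year) → Nov 29, 1899 (3269 left).
+365 (one year) → Nov 29, 1900 (2904 left).
+365 (one year) → Nov 29, 1901 (2539 left).
+365 (one year) → Nov 29, 1902 (2174 left).
+365 (one year) → Nov 29, 1903 (1809 left).
+366 (one year; includes Feb 29, 1904) → Nov 29, 1904 (1443 left).
+365 (one year) → Nov 29, 1905 (1078 left).
+365 (one year) → Nov 29, 1906 (713 left).
+365 (one year) → Nov 29, 1907 (348 left).
Nov has 30 days: +2 → Dec 1, 1907 (346 left).
Dec has 31 days: +31 → Jan 1, 1908 (315 left).
Jan has 31 days: +31 → Feb 1, 1908 (284 left).
Feb has 29 days: +29 → Mar 1, 1908 (255 left).
Mar has 31 days: +31 → Apr 1, 1908 (224 left).
Apr has 30 days: +30 → May 1, 1908 (194 left).
May has 31 days: +31 → Jun 1, 1908 (163 left).
Jun has 30 days: +30 → Jul 1, 1908 (133 left).
Jul has 31 days: +31 → Aug 1, 1908 (102 left).
Aug has 31 days: +31 → Sep 1, 1908 (71 left).
Sep has 30 days: +30 → Oct 1, 1908 (41 left).
Oct has 31 days: +31 → Nov 1, 1908 (10 left).
+10 → Nov 11, 1908.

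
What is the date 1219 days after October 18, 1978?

February 18, 1982

+365 (one year) → Oct 18, 1979 (854 left).
+366 (one year; includes Feb 29, 1980) → Oct 18, 1980 (488 left).
+365 (one year) → Oct 18, 1981 (123 left).
Oct has 31 days: +14 → Nov 1, 1981 (109 left).
Nov has 30 days: +30 → Dec 1, 1981 (79 left).
Dec has 31 days: +31 → Jan 1, 1982 (48 left).
Jan has 31 days: +31 → Feb 1, 1982 (17 left).
+17 → Feb 18, 1982.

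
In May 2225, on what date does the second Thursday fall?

May 12, 2225

May 1, 2225 is a Sunday.
The first Thursday is therefore May 5 (4 days later).
The second Thursday is 5 + 1×7 = May 12.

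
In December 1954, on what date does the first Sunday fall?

December 5, 1954

December 1, 1954 is a Wednesday.
The first Sunday is therefore December 5 (4 days later).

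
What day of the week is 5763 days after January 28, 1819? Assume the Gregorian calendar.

Jan 28, 1819 is a Thursday.
5763 mod 7 = 2, so 5763 days after a Thursday is Thursday + 2 = Saturday.

Saturday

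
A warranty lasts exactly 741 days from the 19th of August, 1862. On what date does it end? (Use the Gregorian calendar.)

+365 (one year) → Aug 19, 1863 (376 left).
Aug has 31 days: +13 → Sep 1, 1863 (363 left).
Sep has 30 days: +30 → Oct 1, 1863 (333 left).
Oct has 31 days: +31 → Nov 1, 1863 (302 left).
Nov has 30 days: +30 → Dec 1, 1863 (272 left).
Dec has 31 days: +31 → Jan 1, 1864 (241 left).
Jan has 31 days: +31 → Feb 1, 1864 (210 left).
Feb has 29 days: +29 → Mar 1, 1864 (181 left).
Mar has 31 days: +31 → Apr 1, 1864 (150 left).
Apr has 30 days: +30 → May 1, 1864 (120 left).
May has 31 days: +31 → Jun 1, 1864 (89 left).
Jun has 30 days: +30 → Jul 1, 1864 (59 left).
Jul has 31 days: +31 → Aug 1, 1864 (28 left).
+28 → Aug 29, 1864.

August 29, 1864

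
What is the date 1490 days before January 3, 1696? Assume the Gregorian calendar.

December 5, 1691

−365 (one year) → Jan 3, 1695 (1125 left).
−365 (one year) → Jan 3, 1694 (760 left).
−365 (one year) → Jan 3, 1693 (395 left).
−3 → Dec 31, 1692 (end of Dec, 31 days; 392 left).
−31 → Nov 30, 1692 (end of Nov, 30 days; 361 left).
−30 → Oct 31, 1692 (end of Oct, 31 days; 331 left).
−31 → Sep 30, 1692 (end of Sep, 30 days; 300 left).
−30 → Aug 31, 1692 (end of Aug, 31 days; 270 left).
−31 → Jul 31, 1692 (end of Jul, 31 days; 239 left).
−31 → Jun 30, 1692 (end of Jun, 30 days; 208 left).
−30 → May 31, 1692 (end of May, 31 days; 178 left).
−31 → Apr 30, 1692 (end of Apr, 30 days; 147 left).
−30 → Mar 31, 1692 (end of Mar, 31 days; 117 left).
−31 → Feb 29, 1692 (end of Feb, 29 days; 86 left).
−29 → Jan 31, 1692 (end of Jan, 31 days; 57 left).
−31 → Dec 31, 1691 (end of Dec, 31 days; 26 left).
−26 → Dec 5, 1691.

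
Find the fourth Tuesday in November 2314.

November 24, 2314

November 1, 2314 is a Sunday.
The first Tuesday is therefore November 3 (2 days later).
The fourth Tuesday is 3 + 3×7 = November 24.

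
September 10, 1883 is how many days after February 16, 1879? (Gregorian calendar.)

1667

Feb 16, 1879 → Feb 16, 1880: 365 days.
Feb 16, 1880 → Feb 16, 1881: 366 days (Feb 29, 1880 is in that span).
Feb 16, 1881 → Feb 16, 1882: 365 days.
Feb 16, 1882 → Feb 16, 1883: 365 days.
Feb 16, 1883 → Mar 16, 1883: 28 days (February has 28).
Mar 16, 1883 → Apr 16, 1883: 31 days (March has 31).
Apr 16, 1883 → May 16, 1883: 30 days (April has 30).
May 16, 1883 → Jun 16, 1883: 31 days (May has 31).
Jun 16, 1883 → Jul 16, 1883: 30 days (June has 30).
Jul 16, 1883 → Aug 16, 1883: 31 days (July has 31).
Aug 16, 1883 → Sep 10, 1883: 25 days.
Total: 1667 days.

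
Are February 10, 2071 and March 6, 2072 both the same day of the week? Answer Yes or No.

No

From Feb 10, 2071 to Mar 6, 2072 is 390 days.
390 mod 7 = 5, so they are different weekdays.
(Feb 10, 2071 is a Tuesday; Mar 6, 2072 is a Sunday.)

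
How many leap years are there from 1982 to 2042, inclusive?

Multiples of 4 in [1982,2042]: 15.
Of those, multiples of 100: 1 (not leap unless ÷400).
Multiples of 400: 1.
Leap years = 15 − 1 + 1 = 15.

15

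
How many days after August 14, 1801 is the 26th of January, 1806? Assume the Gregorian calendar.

1626

Aug 14, 1801 → Aug 14, 1802: 365 days.
Aug 14, 1802 → Aug 14, 1803: 365 days.
Aug 14, 1803 → Aug 14, 1804: 366 days (Feb 29, 1804 is in that span).
Aug 14, 1804 → Aug 14, 1805: 365 days.
Aug 14, 1805 → Sep 14, 1805: 31 days (August has 31).
Sep 14, 1805 → Oct 14, 1805: 30 days (September has 30).
Oct 14, 1805 → Nov 14, 1805: 31 days (October has 31).
Nov 14, 1805 → Dec 14, 1805: 30 days (November has 30).
Dec 14, 1805 → Jan 14, 1806: 31 days (December has 31).
Jan 14, 1806 → Jan 26, 1806: 12 days.
Total: 1626 days.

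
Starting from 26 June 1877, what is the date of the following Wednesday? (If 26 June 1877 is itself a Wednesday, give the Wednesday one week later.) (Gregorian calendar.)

June 27, 1877

Jun 26, 1877 is a Tuesday.
From Tuesday to the next Wednesday is 1 day.
Jun 26, 1877 + 1 = Jun 27, 1877.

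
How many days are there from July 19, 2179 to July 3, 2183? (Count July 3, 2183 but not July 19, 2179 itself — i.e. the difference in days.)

1445

Jul 19, 2179 → Jul 19, 2180: 366 days (Feb 29, 2180 is in that span).
Jul 19, 2180 → Jul 19, 2181: 365 days.
Jul 19, 2181 → Jul 19, 2182: 365 days.
Jul 19, 2182 → Aug 19, 2182: 31 days (July has 31).
Aug 19, 2182 → Sep 19, 2182: 31 days (August has 31).
Sep 19, 2182 → Oct 19, 2182: 30 days (September has 30).
Oct 19, 2182 → Nov 19, 2182: 31 days (October has 31).
Nov 19, 2182 → Dec 19, 2182: 30 days (November has 30).
Dec 19, 2182 → Jan 19, 2183: 31 days (December has 31).
Jan 19, 2183 → Feb 19, 2183: 31 days (January has 31).
Feb 19, 2183 → Mar 19, 2183: 28 days (February has 28).
Mar 19, 2183 → Apr 19, 2183: 31 days (March has 31).
Apr 19, 2183 → May 19, 2183: 30 days (April has 30).
May 19, 2183 → Jun 19, 2183: 31 days (May has 31).
Jun 19, 2183 → Jul 3, 2183: 14 days.
Total: 1445 days.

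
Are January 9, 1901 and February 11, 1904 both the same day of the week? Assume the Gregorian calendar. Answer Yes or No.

From Jan 9, 1901 to Feb 11, 1904 is 1128 days.
1128 mod 7 = 1, so they are different weekdays.
(Jan 9, 1901 is a Wednesday; Feb 11, 1904 is a Thursday.)

No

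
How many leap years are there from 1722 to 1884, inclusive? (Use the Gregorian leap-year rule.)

Multiples of 4 in [1722,1884]: 41.
Of those, multiples of 100: 1 (not leap unless ÷400).
Multiples of 400: 0.
Leap years = 41 − 1 + 0 = 40.

40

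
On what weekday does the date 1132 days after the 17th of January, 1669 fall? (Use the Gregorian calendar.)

Tuesday

First find the weekday of Jan 17, 1669. Doomsday rule: the anchor day for the 1600s is Tuesday. For year 69: 69÷12 = 5 r 9, and 9÷4 = 2, so 5+9+2 = 16.
Tuesday + 16 ≡ Thursday — that's 1669's doomsday.
In January the doomsday date is Jan 3 (1669 is not a leap year).
Jan 17 is 14 days after Jan 3; 14 mod 7 = 0, so Thursday + 0 = Thursday.
1132 mod 7 = 5, so 1132 days after a Thursday is Thursday + 5 = Tuesday.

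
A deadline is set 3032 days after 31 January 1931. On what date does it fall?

+365 (one year) → Jan 31, 1932 (2667 left).
+366 (one year; includes Feb 29, 1932) → Jan 31, 1933 (2301 left).
+365 (one year) → Jan 31, 1934 (1936 left).
+365 (one year) → Jan 31, 1935 (1571 left).
+365 (one year) → Jan 31, 1936 (1206 left).
+366 (one year; includes Feb 29, 1936) → Jan 31, 1937 (840 left).
+365 (one year) → Jan 31, 1938 (475 left).
+365 (one year) → Jan 31, 1939 (110 left).
Jan has 31 days: +1 → Feb 1, 1939 (109 left).
Feb has 28 days: +28 → Mar 1, 1939 (81 left).
Mar has 31 days: +31 → Apr 1, 1939 (50 left).
Apr has 30 days: +30 → May 1, 1939 (20 left).
+20 → May 21, 1939.

May 21, 1939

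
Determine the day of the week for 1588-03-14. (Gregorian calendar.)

Doomsday rule: the anchor day for the 1500s is Wednesday. For year 88: 88÷12 = 7 r 4, and 4÷4 = 1, so 7+4+1 = 12.
Wednesday + 12 ≡ Monday — that's 1588's doomsday.
In March the doomsday date is Mar 14.
Mar 14 is the doomsday itself: Monday.

Monday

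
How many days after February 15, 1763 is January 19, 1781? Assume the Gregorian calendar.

6548

Feb 15, 1763 → Feb 15, 1764: 365 days.
Feb 15, 1764 → Feb 15, 1765: 366 days (Feb 29, 1764 is in that span).
Feb 15, 1765 → Feb 15, 1766: 365 days.
Feb 15, 1766 → Feb 15, 1767: 365 days.
Feb 15, 1767 → Feb 15, 1768: 365 days.
Feb 15, 1768 → Feb 15, 1769: 366 days (Feb 29, 1768 is in that span).
Feb 15, 1769 → Feb 15, 1770: 365 days.
Feb 15, 1770 → Feb 15, 1771: 365 days.
Feb 15, 1771 → Feb 15, 1772: 365 days.
Feb 15, 1772 → Feb 15, 1773: 366 days (Feb 29, 1772 is in that span).
Feb 15, 1773 → Feb 15, 1774: 365 days.
Feb 15, 1774 → Feb 15, 1775: 365 days.
Feb 15, 1775 → Feb 15, 1776: 365 days.
Feb 15, 1776 → Feb 15, 1777: 366 days (Feb 29, 1776 is in that span).
Feb 15, 1777 → Feb 15, 1778: 365 days.
Feb 15, 1778 → Feb 15, 1779: 365 days.
Feb 15, 1779 → Feb 15, 1780: 365 days.
Feb 15, 1780 → Mar 15, 1780: 29 days (February has 29).
Mar 15, 1780 → Apr 15, 1780: 31 days (March has 31).
Apr 15, 1780 → May 15, 1780: 30 days (April has 30).
May 15, 1780 → Jun 15, 1780: 31 days (May has 31).
Jun 15, 1780 → Jul 15, 1780: 30 days (June has 30).
Jul 15, 1780 → Aug 15, 1780: 31 days (July has 31).
Aug 15, 1780 → Sep 15, 1780: 31 days (August has 31).
Sep 15, 1780 → Oct 15, 1780: 30 days (September has 30).
Oct 15, 1780 → Nov 15, 1780: 31 days (October has 31).
Nov 15, 1780 → Dec 15, 1780: 30 days (November has 30).
Dec 15, 1780 → Jan 15, 1781: 31 days (December has 31).
Jan 15, 1781 → Jan 19, 1781: 4 days.
Total: 6548 days.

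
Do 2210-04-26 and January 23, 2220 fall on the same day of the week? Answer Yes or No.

No

From Apr 26, 2210 to Jan 23, 2220 is 3559 days.
3559 mod 7 = 3, so they are different weekdays.
(Apr 26, 2210 is a Thursday; Jan 23, 2220 is a Sunday.)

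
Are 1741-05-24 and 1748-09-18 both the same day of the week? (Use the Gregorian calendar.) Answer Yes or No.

From May 24, 1741 to Sep 18, 1748 is 2674 days.
2674 mod 7 = 0, so they are the same weekday.
(May 24, 1741 is a Wednesday; Sep 18, 1748 is a Wednesday.)

Yes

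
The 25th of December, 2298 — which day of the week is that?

Sunday

Doomsday rule: the anchor day for the 2200s is Friday. For year 98: 98÷12 = 8 r 2, and 2÷4 = 0, so 8+2+0 = 10.
Friday + 10 ≡ Monday — that's 2298's doomsday.
In December the doomsday date is Dec 12.
Dec 25 is 13 days after Dec 12; 13 mod 7 = 6, so Monday + 6 = Sunday.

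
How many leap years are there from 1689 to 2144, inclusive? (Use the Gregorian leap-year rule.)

Multiples of 4 in [1689,2144]: 114.
Of those, multiples of 100: 5 (not leap unless ÷400).
Multiples of 400: 1.
Leap years = 114 − 5 + 1 = 110.

110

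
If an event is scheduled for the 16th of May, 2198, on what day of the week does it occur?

Wednesday

Doomsday rule: the anchor day for the 2100s is Sunday. For year 98: 98÷12 = 8 r 2, and 2÷4 = 0, so 8+2+0 = 10.
Sunday + 10 ≡ Wednesday — that's 2198's doomsday.
In May the doomsday date is May 9.
May 16 is 7 days after May 9; 7 mod 7 = 0, so Wednesday + 0 = Wednesday.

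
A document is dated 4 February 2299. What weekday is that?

Saturday

Doomsday rule: the anchor day for the 2200s is Friday. For year 99: 99÷12 = 8 r 3, and 3÷4 = 0, so 8+3+0 = 11.
Friday + 11 ≡ Tuesday — that's 2299's doomsday.
In February the doomsday date is Feb 28 (2299 is not a leap year).
Feb 4 is 24 days before Feb 28; 24 mod 7 = 3, so Tuesday − 3 = Saturday.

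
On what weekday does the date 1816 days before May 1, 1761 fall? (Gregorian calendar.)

First find the weekday of May 1, 1761. Doomsday rule: the anchor day for the 1700s is Sunday. For year 61: 61÷12 = 5 r 1, and 1÷4 = 0, so 5+1+0 = 6.
Sunday + 6 ≡ Saturday — that's 1761's doomsday.
In May the doomsday date is May 9.
May 1 is 8 days before May 9; 8 mod 7 = 1, so Saturday − 1 = Friday.
1816 mod 7 = 3, so 1816 days before a Friday is Friday − 3 = Tuesday.

Tuesday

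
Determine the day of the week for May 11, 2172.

Monday

January 1, 2172 is a Wednesday.
Jan 1, 2172 → Feb 1, 2172: 31 days (January has 31).
Feb 1, 2172 → Mar 1, 2172: 29 days (February has 29).
Mar 1, 2172 → Apr 1, 2172: 31 days (March has 31).
Apr 1, 2172 → May 1, 2172: 30 days (April has 30).
May 1, 2172 → May 11, 2172: 10 days.
Total: 131 days.
131 mod 7 = 5, so Wednesday + 5 = Monday.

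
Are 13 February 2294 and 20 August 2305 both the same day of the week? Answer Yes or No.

No

From Feb 13, 2294 to Aug 20, 2305 is 4205 days.
4205 mod 7 = 5, so they are different weekdays.
(Feb 13, 2294 is a Tuesday; Aug 20, 2305 is a Sunday.)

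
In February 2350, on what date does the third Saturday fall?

February 18, 2350

February 1, 2350 is a Wednesday.
The first Saturday is therefore February 4 (3 days later).
The third Saturday is 4 + 2×7 = February 18.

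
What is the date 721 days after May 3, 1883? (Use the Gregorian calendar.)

+366 (one year; includes Feb 29, 1884) → May 3, 1884 (355 left).
May has 31 days: +29 → Jun 1, 1884 (326 left).
Jun has 30 days: +30 → Jul 1, 1884 (296 left).
Jul has 31 days: +31 → Aug 1, 1884 (265 left).
Aug has 31 days: +31 → Sep 1, 1884 (234 left).
Sep has 30 days: +30 → Oct 1, 1884 (204 left).
Oct has 31 days: +31 → Nov 1, 1884 (173 left).
Nov has 30 days: +30 → Dec 1, 1884 (143 left).
Dec has 31 days: +31 → Jan 1, 1885 (112 left).
Jan has 31 days: +31 → Feb 1, 1885 (81 left).
Feb has 28 days: +28 → Mar 1, 1885 (53 left).
Mar has 31 days: +31 → Apr 1, 1885 (22 left).
+22 → Apr 23, 1885.

April 23, 1885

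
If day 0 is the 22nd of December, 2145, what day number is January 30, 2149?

1135

Dec 22, 2145 → Dec 22, 2146: 365 days.
Dec 22, 2146 → Dec 22, 2147: 365 days.
Dec 22, 2147 → Dec 22, 2148: 366 days (Feb 29, 2148 is in that span).
Dec 22, 2148 → Jan 22, 2149: 31 days (December has 31).
Jan 22, 2149 → Jan 30, 2149: 8 days.
Total: 1135 days.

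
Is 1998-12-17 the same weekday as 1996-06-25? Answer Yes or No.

No

From Jun 25, 1996 to Dec 17, 1998 is 905 days.
905 mod 7 = 2, so they are different weekdays.
(Jun 25, 1996 is a Tuesday; Dec 17, 1998 is a Thursday.)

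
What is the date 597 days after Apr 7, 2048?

November 25, 2049

+365 (one year) → Apr 7, 2049 (232 left).
Apr has 30 days: +24 → May 1, 2049 (208 left).
May has 31 days: +31 → Jun 1, 2049 (177 left).
Jun has 30 days: +30 → Jul 1, 2049 (147 left).
Jul has 31 days: +31 → Aug 1, 2049 (116 left).
Aug has 31 days: +31 → Sep 1, 2049 (85 left).
Sep has 30 days: +30 → Oct 1, 2049 (55 left).
Oct has 31 days: +31 → Nov 1, 2049 (24 left).
+24 → Nov 25, 2049.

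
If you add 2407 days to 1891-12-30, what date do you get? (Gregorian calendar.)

August 2, 1898

+366 (one year; includes Feb 29, 1892) → Dec 30, 1892 (2041 left).
+365 (one year) → Dec 30, 1893 (1676 left).
+365 (one year) → Dec 30, 1894 (1311 left).
+365 (one year) → Dec 30, 1895 (946 left).
+366 (one year; includes Feb 29, 1896) → Dec 30, 1896 (580 left).
+365 (one year) → Dec 30, 1897 (215 left).
Dec has 31 days: +2 → Jan 1, 1898 (213 left).
Jan has 31 days: +31 → Feb 1, 1898 (182 left).
Feb has 28 days: +28 → Mar 1, 1898 (154 left).
Mar has 31 days: +31 → Apr 1, 1898 (123 left).
Apr has 30 days: +30 → May 1, 1898 (93 left).
May has 31 days: +31 → Jun 1, 1898 (62 left).
Jun has 30 days: +30 → Jul 1, 1898 (32 left).
Jul has 31 days: +31 → Aug 1, 1898 (1 left).
+1 → Aug 2, 1898.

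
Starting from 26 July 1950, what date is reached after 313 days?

Jul has 31 days: +6 → Aug 1, 1950 (307 left).
Aug has 31 days: +31 → Sep 1, 1950 (276 left).
Sep has 30 days: +30 → Oct 1, 1950 (246 left).
Oct has 31 days: +31 → Nov 1, 1950 (215 left).
Nov has 30 days: +30 → Dec 1, 1950 (185 left).
Dec has 31 days: +31 → Jan 1, 1951 (154 left).
Jan has 31 days: +31 → Feb 1, 1951 (123 left).
Feb has 28 days: +28 → Mar 1, 1951 (95 left).
Mar has 31 days: +31 → Apr 1, 1951 (64 left).
Apr has 30 days: +30 → May 1, 1951 (34 left).
May has 31 days: +31 → Jun 1, 1951 (3 left).
+3 → Jun 4, 1951.

June 4, 1951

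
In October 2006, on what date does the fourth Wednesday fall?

October 1, 2006 is a Sunday.
The first Wednesday is therefore October 4 (3 days later).
The fourth Wednesday is 4 + 3×7 = October 25.

October 25, 2006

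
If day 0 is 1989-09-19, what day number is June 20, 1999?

Sep 19, 1989 → Sep 19, 1990: 365 days.
Sep 19, 1990 → Sep 19, 1991: 365 days.
Sep 19, 1991 → Sep 19, 1992: 366 days (Feb 29, 1992 is in that span).
Sep 19, 1992 → Sep 19, 1993: 365 days.
Sep 19, 1993 → Sep 19, 1994: 365 days.
Sep 19, 1994 → Sep 19, 1995: 365 days.
Sep 19, 1995 → Sep 19, 1996: 366 days (Feb 29, 1996 is in that span).
Sep 19, 1996 → Sep 19, 1997: 365 days.
Sep 19, 1997 → Sep 19, 1998: 365 days.
Sep 19, 1998 → Oct 19, 1998: 30 days (September has 30).
Oct 19, 1998 → Nov 19, 1998: 31 days (October has 31).
Nov 19, 1998 → Dec 19, 1998: 30 days (November has 30).
Dec 19, 1998 → Jan 19, 1999: 31 days (December has 31).
Jan 19, 1999 → Feb 19, 1999: 31 days (January has 31).
Feb 19, 1999 → Mar 19, 1999: 28 days (February has 28).
Mar 19, 1999 → Apr 19, 1999: 31 days (March has 31).
Apr 19, 1999 → May 19, 1999: 30 days (April has 30).
May 19, 1999 → Jun 19, 1999: 31 days (May has 31).
Jun 19, 1999 → Jun 20, 1999: 1 days.
Total: 3561 days.

3561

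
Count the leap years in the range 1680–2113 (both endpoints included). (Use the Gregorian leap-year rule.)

Multiples of 4 in [1680,2113]: 109.
Of those, multiples of 100: 5 (not leap unless ÷400).
Multiples of 400: 1.
Leap years = 109 − 5 + 1 = 105.

105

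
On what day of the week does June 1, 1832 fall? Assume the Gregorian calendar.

Friday

Doomsday rule: the anchor day for the 1800s is Friday. For year 32: 32÷12 = 2 r 8, and 8÷4 = 2, so 2+8+2 = 12.
Friday + 12 ≡ Wednesday — that's 1832's doomsday.
In June the doomsday date is Jun 6.
Jun 1 is 5 days before Jun 6; 5 mod 7 = 5, so Wednesday − 5 = Friday.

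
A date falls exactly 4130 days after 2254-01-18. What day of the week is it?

Jan 18, 2254 is a Wednesday.
4130 mod 7 = 0, so 4130 days after a Wednesday is Wednesday + 0 = Wednesday.

Wednesday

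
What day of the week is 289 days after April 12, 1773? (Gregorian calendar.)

Wednesday

Apr 12, 1773 is a Monday.
289 mod 7 = 2, so 289 days after a Monday is Monday + 2 = Wednesday.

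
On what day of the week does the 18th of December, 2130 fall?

Monday

Doomsday rule: the anchor day for the 2100s is Sunday. For year 30: 30÷12 = 2 r 6, and 6÷4 = 1, so 2+6+1 = 9.
Sunday + 9 ≡ Tuesday — that's 2130's doomsday.
In December the doomsday date is Dec 12.
Dec 18 is 6 days after Dec 12; 6 mod 7 = 6, so Tuesday + 6 = Monday.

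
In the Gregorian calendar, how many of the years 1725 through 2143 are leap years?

Multiples of 4 in [1725,2143]: 104.
Of those, multiples of 100: 4 (not leap unless ÷400).
Multiples of 400: 1.
Leap years = 104 − 4 + 1 = 101.

101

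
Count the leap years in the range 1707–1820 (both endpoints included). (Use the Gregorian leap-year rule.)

Multiples of 4 in [1707,1820]: 29.
Of those, multiples of 100: 1 (not leap unless ÷400).
Multiples of 400: 0.
Leap years = 29 − 1 + 0 = 28.

28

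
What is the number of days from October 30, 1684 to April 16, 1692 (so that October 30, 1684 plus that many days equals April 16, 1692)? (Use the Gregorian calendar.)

Oct 30, 1684 → Oct 30, 1685: 365 days.
Oct 30, 1685 → Oct 30, 1686: 365 days.
Oct 30, 1686 → Oct 30, 1687: 365 days.
Oct 30, 1687 → Oct 30, 1688: 366 days (Feb 29, 1688 is in that span).
Oct 30, 1688 → Oct 30, 1689: 365 days.
Oct 30, 1689 → Oct 30, 1690: 365 days.
Oct 30, 1690 → Oct 30, 1691: 365 days.
Oct 30, 1691 → Nov 30, 1691: 31 days (October has 31).
Nov 30, 1691 → Dec 30, 1691: 30 days (November has 30).
Dec 30, 1691 → Jan 30, 1692: 31 days (December has 31).
Jan 30, 1692 → Feb 29, 1692: 30 days (January has 31).
Feb 29, 1692 → Mar 29, 1692: 29 days (February has 29).
Mar 29, 1692 → Apr 16, 1692: 18 days.
Total: 2725 days.

2725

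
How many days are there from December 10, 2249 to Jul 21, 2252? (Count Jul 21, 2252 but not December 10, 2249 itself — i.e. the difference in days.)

Dec 10, 2249 → Dec 10, 2250: 365 days.
Dec 10, 2250 → Dec 10, 2251: 365 days.
Dec 10, 2251 → Jan 10, 2252: 31 days (December has 31).
Jan 10, 2252 → Feb 10, 2252: 31 days (January has 31).
Feb 10, 2252 → Mar 10, 2252: 29 days (February has 29).
Mar 10, 2252 → Apr 10, 2252: 31 days (March has 31).
Apr 10, 2252 → May 10, 2252: 30 days (April has 30).
May 10, 2252 → Jun 10, 2252: 31 days (May has 31).
Jun 10, 2252 → Jul 10, 2252: 30 days (June has 30).
Jul 10, 2252 → Jul 21, 2252: 11 days.
Total: 954 days.

954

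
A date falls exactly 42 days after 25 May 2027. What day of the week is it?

Tuesday

First find the weekday of May 25, 2027. Doomsday rule: the anchor day for the 2000s is Tuesday. For year 27: 27÷12 = 2 r 3, and 3÷4 = 0, so 2+3+0 = 5.
Tuesday + 5 ≡ Sunday — that's 2027's doomsday.
In May the doomsday date is May 9.
May 25 is 16 days after May 9; 16 mod 7 = 2, so Sunday + 2 = Tuesday.
42 mod 7 = 0, so 42 days after a Tuesday is Tuesday + 0 = Tuesday.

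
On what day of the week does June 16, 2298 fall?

Doomsday rule: the anchor day for the 2200s is Friday. For year 98: 98÷12 = 8 r 2, and 2÷4 = 0, so 8+2+0 = 10.
Friday + 10 ≡ Monday — that's 2298's doomsday.
In June the doomsday date is Jun 6.
Jun 16 is 10 days after Jun 6; 10 mod 7 = 3, so Monday + 3 = Thursday.

Thursday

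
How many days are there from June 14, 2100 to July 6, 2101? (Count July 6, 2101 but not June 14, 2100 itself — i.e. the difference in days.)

Jun 14, 2100 → Jul 14, 2100: 30 days (June has 30).
Jul 14, 2100 → Aug 14, 2100: 31 days (July has 31).
Aug 14, 2100 → Sep 14, 2100: 31 days (August has 31).
Sep 14, 2100 → Oct 14, 2100: 30 days (September has 30).
Oct 14, 2100 → Nov 14, 2100: 31 days (October has 31).
Nov 14, 2100 → Dec 14, 2100: 30 days (November has 30).
Dec 14, 2100 → Jan 14, 2101: 31 days (December has 31).
Jan 14, 2101 → Feb 14, 2101: 31 days (January has 31).
Feb 14, 2101 → Mar 14, 2101: 28 days (February has 28).
Mar 14, 2101 → Apr 14, 2101: 31 days (March has 31).
Apr 14, 2101 → May 14, 2101: 30 days (April has 30).
May 14, 2101 → Jun 14, 2101: 31 days (May has 31).
Jun 14, 2101 → Jul 6, 2101: 22 days.
Total: 387 days.

387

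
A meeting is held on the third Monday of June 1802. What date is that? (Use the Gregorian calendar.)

June 21, 1802

June 1, 1802 is a Tuesday.
The first Monday is therefore June 7 (6 days later).
The third Monday is 7 + 2×7 = June 21.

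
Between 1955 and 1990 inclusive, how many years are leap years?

9

Multiples of 4 in [1955,1990]: 9.
Of those, multiples of 100: 0 (not leap unless ÷400).
Multiples of 400: 0.
Leap years = 9 − 0 + 0 = 9.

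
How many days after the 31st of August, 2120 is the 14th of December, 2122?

Aug 31, 2120 → Aug 31, 2121: 365 days.
Aug 31, 2121 → Aug 31, 2122: 365 days.
Aug 31, 2122 → Sep 30, 2122: 30 days (August has 31).
Sep 30, 2122 → Oct 30, 2122: 30 days (September has 30).
Oct 30, 2122 → Nov 30, 2122: 31 days (October has 31).
Nov 30, 2122 → Dec 14, 2122: 14 days.
Total: 835 days.

835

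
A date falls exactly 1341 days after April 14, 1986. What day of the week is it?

Friday

First find the weekday of Apr 14, 1986. Doomsday rule: the anchor day for the 1900s is Wednesday. For year 86: 86÷12 = 7 r 2, and 2÷4 = 0, so 7+2+0 = 9.
Wednesday + 9 ≡ Friday — that's 1986's doomsday.
In April the doomsday date is Apr 4.
Apr 14 is 10 days after Apr 4; 10 mod 7 = 3, so Friday + 3 = Monday.
1341 mod 7 = 4, so 1341 days after a Monday is Monday + 4 = Friday.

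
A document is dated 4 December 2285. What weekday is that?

Friday

Doomsday rule: the anchor day for the 2200s is Friday. For year 85: 85÷12 = 7 r 1, and 1÷4 = 0, so 7+1+0 = 8.
Friday + 8 ≡ Saturday — that's 2285's doomsday.
In December the doomsday date is Dec 12.
Dec 4 is 8 days before Dec 12; 8 mod 7 = 1, so Saturday − 1 = Friday.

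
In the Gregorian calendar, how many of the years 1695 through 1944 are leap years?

60

Multiples of 4 in [1695,1944]: 63.
Of those, multiples of 100: 3 (not leap unless ÷400).
Multiples of 400: 0.
Leap years = 63 − 3 + 0 = 60.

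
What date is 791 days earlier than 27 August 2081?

June 28, 2079

−365 (one year) → Aug 27, 2080 (426 left).
−366 (one year; includes Feb 29, 2080) → Aug 27, 2079 (60 left).
−27 → Jul 31, 2079 (end of Jul, 31 days; 33 left).
−31 → Jun 30, 2079 (end of Jun, 30 days; 2 left).
−2 → Jun 28, 2079.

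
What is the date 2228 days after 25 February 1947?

April 2, 1953

+365 (one year) → Feb 25, 1948 (1863 left).
+366 (one year; includes Feb 29, 1948) → Feb 25, 1949 (1497 left).
+365 (one year) → Feb 25, 1950 (1132 left).
+365 (one year) → Feb 25, 1951 (767 left).
+365 (one year) → Feb 25, 1952 (402 left).
+366 (one year; includes Feb 29, 1952) → Feb 25, 1953 (36 left).
Feb has 28 days: +4 → Mar 1, 1953 (32 left).
Mar has 31 days: +31 → Apr 1, 1953 (1 left).
+1 → Apr 2, 1953.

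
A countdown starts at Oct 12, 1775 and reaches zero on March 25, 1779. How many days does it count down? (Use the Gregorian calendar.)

Oct 12, 1775 → Oct 12, 1776: 366 days (Feb 29, 1776 is in that span).
Oct 12, 1776 → Oct 12, 1777: 365 days.
Oct 12, 1777 → Oct 12, 1778: 365 days.
Oct 12, 1778 → Nov 12, 1778: 31 days (October has 31).
Nov 12, 1778 → Dec 12, 1778: 30 days (November has 30).
Dec 12, 1778 → Jan 12, 1779: 31 days (December has 31).
Jan 12, 1779 → Feb 12, 1779: 31 days (January has 31).
Feb 12, 1779 → Mar 12, 1779: 28 days (February has 28).
Mar 12, 1779 → Mar 25, 1779: 13 days.
Total: 1260 days.

1260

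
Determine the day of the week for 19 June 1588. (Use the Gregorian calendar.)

Sunday

Doomsday rule: the anchor day for the 1500s is Wednesday. For year 88: 88÷12 = 7 r 4, and 4÷4 = 1, so 7+4+1 = 12.
Wednesday + 12 ≡ Monday — that's 1588's doomsday.
In June the doomsday date is Jun 6.
Jun 19 is 13 days after Jun 6; 13 mod 7 = 6, so Monday + 6 = Sunday.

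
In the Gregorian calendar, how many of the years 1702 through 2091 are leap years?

95

Multiples of 4 in [1702,2091]: 97.
Of those, multiples of 100: 3 (not leap unless ÷400).
Multiples of 400: 1.
Leap years = 97 − 3 + 1 = 95.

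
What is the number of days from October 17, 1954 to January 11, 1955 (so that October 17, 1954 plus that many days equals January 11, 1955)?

Oct 17, 1954 → Nov 17, 1954: 31 days (October has 31).
Nov 17, 1954 → Dec 17, 1954: 30 days (November has 30).
Dec 17, 1954 → Jan 11, 1955: 25 days.
Total: 86 days.

86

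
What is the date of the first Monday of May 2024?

May 1, 2024 is a Wednesday.
The first Monday is therefore May 6 (5 days later).

May 6, 2024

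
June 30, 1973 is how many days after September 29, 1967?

2101

Sep 29, 1967 → Sep 29, 1968: 366 days (Feb 29, 1968 is in that span).
Sep 29, 1968 → Sep 29, 1969: 365 days.
Sep 29, 1969 → Sep 29, 1970: 365 days.
Sep 29, 1970 → Sep 29, 1971: 365 days.
Sep 29, 1971 → Sep 29, 1972: 366 days (Feb 29, 1972 is in that span).
Sep 29, 1972 → Oct 29, 1972: 30 days (September has 30).
Oct 29, 1972 → Nov 29, 1972: 31 days (October has 31).
Nov 29, 1972 → Dec 29, 1972: 30 days (November has 30).
Dec 29, 1972 → Jan 29, 1973: 31 days (December has 31).
Jan 29, 1973 → Feb 28, 1973: 30 days (January has 31).
Feb 28, 1973 → Mar 28, 1973: 28 days (February has 28).
Mar 28, 1973 → Apr 28, 1973: 31 days (March has 31).
Apr 28, 1973 → May 28, 1973: 30 days (April has 30).
May 28, 1973 → Jun 28, 1973: 31 days (May has 31).
Jun 28, 1973 → Jun 30, 1973: 2 days.
Total: 2101 days.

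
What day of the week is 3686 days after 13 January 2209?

Tuesday

Jan 13, 2209 is a Friday.
3686 mod 7 = 4, so 3686 days after a Friday is Friday + 4 = Tuesday.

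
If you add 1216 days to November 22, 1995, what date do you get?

+366 (one year; includes Feb 29, 1996) → Nov 22, 1996 (850 left).
+365 (one year) → Nov 22, 1997 (485 left).
+365 (one year) → Nov 22, 1998 (120 left).
Nov has 30 days: +9 → Dec 1, 1998 (111 left).
Dec has 31 days: +31 → Jan 1, 1999 (80 left).
Jan has 31 days: +31 → Feb 1, 1999 (49 left).
Feb has 28 days: +28 → Mar 1, 1999 (21 left).
+21 → Mar 22, 1999.

March 22, 1999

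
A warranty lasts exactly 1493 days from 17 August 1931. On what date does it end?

+366 (one year; includes Feb 29, 1932) → Aug 17, 1932 (1127 left).
+365 (one year) → Aug 17, 1933 (762 left).
+365 (one year) → Aug 17, 1934 (397 left).
Aug has 31 days: +15 → Sep 1, 1934 (382 left).
Sep has 30 days: +30 → Oct 1, 1934 (352 left).
Oct has 31 days: +31 → Nov 1, 1934 (321 left).
Nov has 30 days: +30 → Dec 1, 1934 (291 left).
Dec has 31 days: +31 → Jan 1, 1935 (260 left).
Jan has 31 days: +31 → Feb 1, 1935 (229 left).
Feb has 28 days: +28 → Mar 1, 1935 (201 left).
Mar has 31 days: +31 → Apr 1, 1935 (170 left).
Apr has 30 days: +30 → May 1, 1935 (140 left).
May has 31 days: +31 → Jun 1, 1935 (109 left).
Jun has 30 days: +30 → Jul 1, 1935 (79 left).
Jul has 31 days: +31 → Aug 1, 1935 (48 left).
Aug has 31 days: +31 → Sep 1, 1935 (17 left).
+17 → Sep 18, 1935.

September 18, 1935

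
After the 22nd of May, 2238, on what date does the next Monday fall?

May 22, 2238 is a Tuesday.
From Tuesday to the next Monday is 6 days.
May 22, 2238 + 6 = May 28, 2238.

May 28, 2238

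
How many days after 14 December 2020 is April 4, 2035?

Dec 14, 2020 → Dec 14, 2021: 365 days.
Dec 14, 2021 → Dec 14, 2022: 365 days.
Dec 14, 2022 → Dec 14, 2023: 365 days.
Dec 14, 2023 → Dec 14, 2024: 366 days (Feb 29, 2024 is in that span).
Dec 14, 2024 → Dec 14, 2025: 365 days.
Dec 14, 2025 → Dec 14, 2026: 365 days.
Dec 14, 2026 → Dec 14, 2027: 365 days.
Dec 14, 2027 → Dec 14, 2028: 366 days (Feb 29, 2028 is in that span).
Dec 14, 2028 → Dec 14, 2029: 365 days.
Dec 14, 2029 → Dec 14, 2030: 365 days.
Dec 14, 2030 → Dec 14, 2031: 365 days.
Dec 14, 2031 → Dec 14, 2032: 366 days (Feb 29, 2032 is in that span).
Dec 14, 2032 → Dec 14, 2033: 365 days.
Dec 14, 2033 → Dec 14, 2034: 365 days.
Dec 14, 2034 → Jan 14, 2035: 31 days (December has 31).
Jan 14, 2035 → Feb 14, 2035: 31 days (January has 31).
Feb 14, 2035 → Mar 14, 2035: 28 days (February has 28).
Mar 14, 2035 → Apr 4, 2035: 21 days.
Total: 5224 days.

5224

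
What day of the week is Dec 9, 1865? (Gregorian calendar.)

Saturday

Doomsday rule: the anchor day for the 1800s is Friday. For year 65: 65÷12 = 5 r 5, and 5÷4 = 1, so 5+5+1 = 11.
Friday + 11 ≡ Tuesday — that's 1865's doomsday.
In December the doomsday date is Dec 12.
Dec 9 is 3 days before Dec 12; 3 mod 7 = 3, so Tuesday − 3 = Saturday.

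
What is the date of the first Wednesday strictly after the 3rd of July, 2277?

Jul 3, 2277 is a Tuesday.
From Tuesday to the next Wednesday is 1 day.
Jul 3, 2277 + 1 = Jul 4, 2277.

July 4, 2277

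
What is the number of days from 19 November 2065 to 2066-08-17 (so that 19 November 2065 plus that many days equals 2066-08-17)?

271

Nov 19, 2065 → Dec 19, 2065: 30 days (November has 30).
Dec 19, 2065 → Jan 19, 2066: 31 days (December has 31).
Jan 19, 2066 → Feb 19, 2066: 31 days (January has 31).
Feb 19, 2066 → Mar 19, 2066: 28 days (February has 28).
Mar 19, 2066 → Apr 19, 2066: 31 days (March has 31).
Apr 19, 2066 → May 19, 2066: 30 days (April has 30).
May 19, 2066 → Jun 19, 2066: 31 days (May has 31).
Jun 19, 2066 → Jul 19, 2066: 30 days (June has 30).
Jul 19, 2066 → Aug 17, 2066: 29 days.
Total: 271 days.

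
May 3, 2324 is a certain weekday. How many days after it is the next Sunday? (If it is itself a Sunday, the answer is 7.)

May 3, 2324 is a Saturday.
From Saturday to the next Sunday is 1 day.

1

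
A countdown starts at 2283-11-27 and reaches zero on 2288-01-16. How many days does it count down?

Nov 27, 2283 → Nov 27, 2284: 366 days (Feb 29, 2284 is in that span).
Nov 27, 2284 → Nov 27, 2285: 365 days.
Nov 27, 2285 → Nov 27, 2286: 365 days.
Nov 27, 2286 → Nov 27, 2287: 365 days.
Nov 27, 2287 → Dec 27, 2287: 30 days (November has 30).
Dec 27, 2287 → Jan 16, 2288: 20 days.
Total: 1511 days.

1511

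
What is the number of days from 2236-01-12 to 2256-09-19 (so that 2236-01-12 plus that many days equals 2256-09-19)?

Jan 12, 2236 → Jan 12, 2237: 366 days (Feb 29, 2236 is in that span).
Jan 12, 2237 → Jan 12, 2238: 365 days.
Jan 12, 2238 → Jan 12, 2239: 365 days.
Jan 12, 2239 → Jan 12, 2240: 365 days.
Jan 12, 2240 → Jan 12, 2241: 366 days (Feb 29, 2240 is in that span).
Jan 12, 2241 → Jan 12, 2242: 365 days.
Jan 12, 2242 → Jan 12, 2243: 365 days.
Jan 12, 2243 → Jan 12, 2244: 365 days.
Jan 12, 2244 → Jan 12, 2245: 366 days (Feb 29, 2244 is in that span).
Jan 12, 2245 → Jan 12, 2246: 365 days.
Jan 12, 2246 → Jan 12, 2247: 365 days.
Jan 12, 2247 → Jan 12, 2248: 365 days.
Jan 12, 2248 → Jan 12, 2249: 366 days (Feb 29, 2248 is in that span).
Jan 12, 2249 → Jan 12, 2250: 365 days.
Jan 12, 2250 → Jan 12, 2251: 365 days.
Jan 12, 2251 → Jan 12, 2252: 365 days.
Jan 12, 2252 → Jan 12, 2253: 366 days (Feb 29, 2252 is in that span).
Jan 12, 2253 → Jan 12, 2254: 365 days.
Jan 12, 2254 → Jan 12, 2255: 365 days.
Jan 12, 2255 → Jan 12, 2256: 365 days.
Jan 12, 2256 → Feb 12, 2256: 31 days (January has 31).
Feb 12, 2256 → Mar 12, 2256: 29 days (February has 29).
Mar 12, 2256 → Apr 12, 2256: 31 days (March has 31).
Apr 12, 2256 → May 12, 2256: 30 days (April has 30).
May 12, 2256 → Jun 12, 2256: 31 days (May has 31).
Jun 12, 2256 → Jul 12, 2256: 30 days (June has 30).
Jul 12, 2256 → Aug 12, 2256: 31 days (July has 31).
Aug 12, 2256 → Sep 12, 2256: 31 days (August has 31).
Sep 12, 2256 → Sep 19, 2256: 7 days.
Total: 7556 days.

7556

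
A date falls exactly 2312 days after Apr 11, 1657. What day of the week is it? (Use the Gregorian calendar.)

First find the weekday of Apr 11, 1657. Doomsday rule: the anchor day for the 1600s is Tuesday. For year 57: 57÷12 = 4 r 9, and 9÷4 = 2, so 4+9+2 = 15.
Tuesday + 15 ≡ Wednesday — that's 1657's doomsday.
In April the doomsday date is Apr 4.
Apr 11 is 7 days after Apr 4; 7 mod 7 = 0, so Wednesday + 0 = Wednesday.
2312 mod 7 = 2, so 2312 days after a Wednesday is Wednesday + 2 = Friday.

Friday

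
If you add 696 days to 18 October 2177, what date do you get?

September 14, 2179

+365 (one year) → Oct 18, 2178 (331 left).
Oct has 31 days: +14 → Nov 1, 2178 (317 left).
Nov has 30 days: +30 → Dec 1, 2178 (287 left).
Dec has 31 days: +31 → Jan 1, 2179 (256 left).
Jan has 31 days: +31 → Feb 1, 2179 (225 left).
Feb has 28 days: +28 → Mar 1, 2179 (197 left).
Mar has 31 days: +31 → Apr 1, 2179 (166 left).
Apr has 30 days: +30 → May 1, 2179 (136 left).
May has 31 days: +31 → Jun 1, 2179 (105 left).
Jun has 30 days: +30 → Jul 1, 2179 (75 left).
Jul has 31 days: +31 → Aug 1, 2179 (44 left).
Aug has 31 days: +31 → Sep 1, 2179 (13 left).
+13 → Sep 14, 2179.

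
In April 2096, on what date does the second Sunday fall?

April 8, 2096

April 1, 2096 is a Sunday.
The first Sunday is therefore April 1 (same day).
The second Sunday is 1 + 1×7 = April 8.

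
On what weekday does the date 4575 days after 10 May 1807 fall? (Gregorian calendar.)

Thursday

First find the weekday of May 10, 1807. Doomsday rule: the anchor day for the 1800s is Friday. For year 07: 7÷12 = 0 r 7, and 7÷4 = 1, so 0+7+1 = 8.
Friday + 8 ≡ Saturday — that's 1807's doomsday.
In May the doomsday date is May 9.
May 10 is 1 day after May 9; 1 mod 7 = 1, so Saturday + 1 = Sunday.
4575 mod 7 = 4, so 4575 days after a Sunday is Sunday + 4 = Thursday.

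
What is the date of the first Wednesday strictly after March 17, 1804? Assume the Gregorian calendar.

March 21, 1804

Mar 17, 1804 is a Saturday.
From Saturday to the next Wednesday is 4 days.
Mar 17, 1804 + 4 = Mar 21, 1804.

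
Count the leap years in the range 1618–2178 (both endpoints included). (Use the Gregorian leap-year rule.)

Multiples of 4 in [1618,2178]: 140.
Of those, multiples of 100: 5 (not leap unless ÷400).
Multiples of 400: 1.
Leap years = 140 − 5 + 1 = 136.

136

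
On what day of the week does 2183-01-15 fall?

January 1, 2183 is a Wednesday.
Jan 1, 2183 → Jan 15, 2183: 14 days.
Total: 14 days.
14 mod 7 = 0, so Wednesday + 0 = Wednesday.

Wednesday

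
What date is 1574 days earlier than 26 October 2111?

−365 (one year) → Oct 26, 2110 (1209 left).
−365 (one year) → Oct 26, 2109 (844 left).
−365 (one year) → Oct 26, 2108 (479 left).
−366 (one year; includes Feb 29, 2108) → Oct 26, 2107 (113 left).
−26 → Sep 30, 2107 (end of Sep, 30 days; 87 left).
−30 → Aug 31, 2107 (end of Aug, 31 days; 57 left).
−31 → Jul 31, 2107 (end of Jul, 31 days; 26 left).
−26 → Jul 5, 2107.

July 5, 2107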